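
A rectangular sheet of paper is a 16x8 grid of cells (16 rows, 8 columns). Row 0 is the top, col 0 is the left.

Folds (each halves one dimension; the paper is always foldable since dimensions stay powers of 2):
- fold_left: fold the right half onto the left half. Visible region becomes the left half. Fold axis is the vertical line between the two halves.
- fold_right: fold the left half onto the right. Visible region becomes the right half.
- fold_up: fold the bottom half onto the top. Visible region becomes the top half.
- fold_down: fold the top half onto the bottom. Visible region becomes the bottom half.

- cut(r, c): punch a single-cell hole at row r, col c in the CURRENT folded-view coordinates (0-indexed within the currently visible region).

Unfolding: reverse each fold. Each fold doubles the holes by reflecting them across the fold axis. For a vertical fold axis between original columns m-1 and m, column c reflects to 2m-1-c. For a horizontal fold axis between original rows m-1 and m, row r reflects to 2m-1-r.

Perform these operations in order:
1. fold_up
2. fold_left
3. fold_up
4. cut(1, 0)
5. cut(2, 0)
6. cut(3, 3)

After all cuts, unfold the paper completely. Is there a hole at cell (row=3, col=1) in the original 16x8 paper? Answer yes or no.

Answer: no

Derivation:
Op 1 fold_up: fold axis h@8; visible region now rows[0,8) x cols[0,8) = 8x8
Op 2 fold_left: fold axis v@4; visible region now rows[0,8) x cols[0,4) = 8x4
Op 3 fold_up: fold axis h@4; visible region now rows[0,4) x cols[0,4) = 4x4
Op 4 cut(1, 0): punch at orig (1,0); cuts so far [(1, 0)]; region rows[0,4) x cols[0,4) = 4x4
Op 5 cut(2, 0): punch at orig (2,0); cuts so far [(1, 0), (2, 0)]; region rows[0,4) x cols[0,4) = 4x4
Op 6 cut(3, 3): punch at orig (3,3); cuts so far [(1, 0), (2, 0), (3, 3)]; region rows[0,4) x cols[0,4) = 4x4
Unfold 1 (reflect across h@4): 6 holes -> [(1, 0), (2, 0), (3, 3), (4, 3), (5, 0), (6, 0)]
Unfold 2 (reflect across v@4): 12 holes -> [(1, 0), (1, 7), (2, 0), (2, 7), (3, 3), (3, 4), (4, 3), (4, 4), (5, 0), (5, 7), (6, 0), (6, 7)]
Unfold 3 (reflect across h@8): 24 holes -> [(1, 0), (1, 7), (2, 0), (2, 7), (3, 3), (3, 4), (4, 3), (4, 4), (5, 0), (5, 7), (6, 0), (6, 7), (9, 0), (9, 7), (10, 0), (10, 7), (11, 3), (11, 4), (12, 3), (12, 4), (13, 0), (13, 7), (14, 0), (14, 7)]
Holes: [(1, 0), (1, 7), (2, 0), (2, 7), (3, 3), (3, 4), (4, 3), (4, 4), (5, 0), (5, 7), (6, 0), (6, 7), (9, 0), (9, 7), (10, 0), (10, 7), (11, 3), (11, 4), (12, 3), (12, 4), (13, 0), (13, 7), (14, 0), (14, 7)]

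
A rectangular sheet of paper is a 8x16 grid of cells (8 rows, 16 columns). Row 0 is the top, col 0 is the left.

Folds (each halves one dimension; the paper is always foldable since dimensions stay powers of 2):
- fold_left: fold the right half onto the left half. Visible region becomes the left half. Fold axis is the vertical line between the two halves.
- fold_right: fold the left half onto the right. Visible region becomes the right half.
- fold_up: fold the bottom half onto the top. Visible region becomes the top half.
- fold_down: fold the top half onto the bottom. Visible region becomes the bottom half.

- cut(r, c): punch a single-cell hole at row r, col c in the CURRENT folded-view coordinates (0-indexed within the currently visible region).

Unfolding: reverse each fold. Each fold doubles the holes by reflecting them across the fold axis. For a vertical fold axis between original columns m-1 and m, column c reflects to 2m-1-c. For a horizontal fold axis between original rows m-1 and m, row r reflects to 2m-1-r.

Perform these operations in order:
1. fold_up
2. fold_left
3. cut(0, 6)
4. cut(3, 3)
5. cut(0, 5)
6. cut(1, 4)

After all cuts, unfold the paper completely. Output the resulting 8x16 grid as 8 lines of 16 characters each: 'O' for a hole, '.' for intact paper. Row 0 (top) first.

Answer: .....OO..OO.....
....O......O....
................
...O........O...
...O........O...
................
....O......O....
.....OO..OO.....

Derivation:
Op 1 fold_up: fold axis h@4; visible region now rows[0,4) x cols[0,16) = 4x16
Op 2 fold_left: fold axis v@8; visible region now rows[0,4) x cols[0,8) = 4x8
Op 3 cut(0, 6): punch at orig (0,6); cuts so far [(0, 6)]; region rows[0,4) x cols[0,8) = 4x8
Op 4 cut(3, 3): punch at orig (3,3); cuts so far [(0, 6), (3, 3)]; region rows[0,4) x cols[0,8) = 4x8
Op 5 cut(0, 5): punch at orig (0,5); cuts so far [(0, 5), (0, 6), (3, 3)]; region rows[0,4) x cols[0,8) = 4x8
Op 6 cut(1, 4): punch at orig (1,4); cuts so far [(0, 5), (0, 6), (1, 4), (3, 3)]; region rows[0,4) x cols[0,8) = 4x8
Unfold 1 (reflect across v@8): 8 holes -> [(0, 5), (0, 6), (0, 9), (0, 10), (1, 4), (1, 11), (3, 3), (3, 12)]
Unfold 2 (reflect across h@4): 16 holes -> [(0, 5), (0, 6), (0, 9), (0, 10), (1, 4), (1, 11), (3, 3), (3, 12), (4, 3), (4, 12), (6, 4), (6, 11), (7, 5), (7, 6), (7, 9), (7, 10)]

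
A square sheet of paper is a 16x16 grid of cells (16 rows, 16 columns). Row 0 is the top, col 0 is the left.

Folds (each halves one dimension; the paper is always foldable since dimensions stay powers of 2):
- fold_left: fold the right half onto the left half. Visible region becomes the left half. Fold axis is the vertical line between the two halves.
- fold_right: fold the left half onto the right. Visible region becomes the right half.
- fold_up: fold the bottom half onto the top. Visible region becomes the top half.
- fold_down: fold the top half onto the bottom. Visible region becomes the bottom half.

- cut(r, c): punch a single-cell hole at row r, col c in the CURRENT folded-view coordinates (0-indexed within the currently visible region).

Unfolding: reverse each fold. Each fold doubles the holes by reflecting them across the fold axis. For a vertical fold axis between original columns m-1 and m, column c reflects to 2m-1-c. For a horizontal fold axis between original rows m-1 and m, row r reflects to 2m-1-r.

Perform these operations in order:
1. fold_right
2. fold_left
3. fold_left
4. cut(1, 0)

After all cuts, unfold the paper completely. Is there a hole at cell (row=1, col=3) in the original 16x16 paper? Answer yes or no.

Answer: yes

Derivation:
Op 1 fold_right: fold axis v@8; visible region now rows[0,16) x cols[8,16) = 16x8
Op 2 fold_left: fold axis v@12; visible region now rows[0,16) x cols[8,12) = 16x4
Op 3 fold_left: fold axis v@10; visible region now rows[0,16) x cols[8,10) = 16x2
Op 4 cut(1, 0): punch at orig (1,8); cuts so far [(1, 8)]; region rows[0,16) x cols[8,10) = 16x2
Unfold 1 (reflect across v@10): 2 holes -> [(1, 8), (1, 11)]
Unfold 2 (reflect across v@12): 4 holes -> [(1, 8), (1, 11), (1, 12), (1, 15)]
Unfold 3 (reflect across v@8): 8 holes -> [(1, 0), (1, 3), (1, 4), (1, 7), (1, 8), (1, 11), (1, 12), (1, 15)]
Holes: [(1, 0), (1, 3), (1, 4), (1, 7), (1, 8), (1, 11), (1, 12), (1, 15)]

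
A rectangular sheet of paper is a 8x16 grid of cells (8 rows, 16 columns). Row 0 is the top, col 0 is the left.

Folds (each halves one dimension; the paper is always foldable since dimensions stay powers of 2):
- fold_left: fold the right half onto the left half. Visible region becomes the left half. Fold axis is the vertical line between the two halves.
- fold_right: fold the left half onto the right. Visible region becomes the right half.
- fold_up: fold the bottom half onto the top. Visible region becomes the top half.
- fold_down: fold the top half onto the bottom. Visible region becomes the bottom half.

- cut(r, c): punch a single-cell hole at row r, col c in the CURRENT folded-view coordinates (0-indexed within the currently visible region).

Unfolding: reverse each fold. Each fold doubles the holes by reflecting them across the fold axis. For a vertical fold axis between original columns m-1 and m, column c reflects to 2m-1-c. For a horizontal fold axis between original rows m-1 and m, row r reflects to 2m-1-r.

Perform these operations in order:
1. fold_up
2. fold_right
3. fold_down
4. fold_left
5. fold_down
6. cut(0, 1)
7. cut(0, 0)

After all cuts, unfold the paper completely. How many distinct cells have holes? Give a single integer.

Op 1 fold_up: fold axis h@4; visible region now rows[0,4) x cols[0,16) = 4x16
Op 2 fold_right: fold axis v@8; visible region now rows[0,4) x cols[8,16) = 4x8
Op 3 fold_down: fold axis h@2; visible region now rows[2,4) x cols[8,16) = 2x8
Op 4 fold_left: fold axis v@12; visible region now rows[2,4) x cols[8,12) = 2x4
Op 5 fold_down: fold axis h@3; visible region now rows[3,4) x cols[8,12) = 1x4
Op 6 cut(0, 1): punch at orig (3,9); cuts so far [(3, 9)]; region rows[3,4) x cols[8,12) = 1x4
Op 7 cut(0, 0): punch at orig (3,8); cuts so far [(3, 8), (3, 9)]; region rows[3,4) x cols[8,12) = 1x4
Unfold 1 (reflect across h@3): 4 holes -> [(2, 8), (2, 9), (3, 8), (3, 9)]
Unfold 2 (reflect across v@12): 8 holes -> [(2, 8), (2, 9), (2, 14), (2, 15), (3, 8), (3, 9), (3, 14), (3, 15)]
Unfold 3 (reflect across h@2): 16 holes -> [(0, 8), (0, 9), (0, 14), (0, 15), (1, 8), (1, 9), (1, 14), (1, 15), (2, 8), (2, 9), (2, 14), (2, 15), (3, 8), (3, 9), (3, 14), (3, 15)]
Unfold 4 (reflect across v@8): 32 holes -> [(0, 0), (0, 1), (0, 6), (0, 7), (0, 8), (0, 9), (0, 14), (0, 15), (1, 0), (1, 1), (1, 6), (1, 7), (1, 8), (1, 9), (1, 14), (1, 15), (2, 0), (2, 1), (2, 6), (2, 7), (2, 8), (2, 9), (2, 14), (2, 15), (3, 0), (3, 1), (3, 6), (3, 7), (3, 8), (3, 9), (3, 14), (3, 15)]
Unfold 5 (reflect across h@4): 64 holes -> [(0, 0), (0, 1), (0, 6), (0, 7), (0, 8), (0, 9), (0, 14), (0, 15), (1, 0), (1, 1), (1, 6), (1, 7), (1, 8), (1, 9), (1, 14), (1, 15), (2, 0), (2, 1), (2, 6), (2, 7), (2, 8), (2, 9), (2, 14), (2, 15), (3, 0), (3, 1), (3, 6), (3, 7), (3, 8), (3, 9), (3, 14), (3, 15), (4, 0), (4, 1), (4, 6), (4, 7), (4, 8), (4, 9), (4, 14), (4, 15), (5, 0), (5, 1), (5, 6), (5, 7), (5, 8), (5, 9), (5, 14), (5, 15), (6, 0), (6, 1), (6, 6), (6, 7), (6, 8), (6, 9), (6, 14), (6, 15), (7, 0), (7, 1), (7, 6), (7, 7), (7, 8), (7, 9), (7, 14), (7, 15)]

Answer: 64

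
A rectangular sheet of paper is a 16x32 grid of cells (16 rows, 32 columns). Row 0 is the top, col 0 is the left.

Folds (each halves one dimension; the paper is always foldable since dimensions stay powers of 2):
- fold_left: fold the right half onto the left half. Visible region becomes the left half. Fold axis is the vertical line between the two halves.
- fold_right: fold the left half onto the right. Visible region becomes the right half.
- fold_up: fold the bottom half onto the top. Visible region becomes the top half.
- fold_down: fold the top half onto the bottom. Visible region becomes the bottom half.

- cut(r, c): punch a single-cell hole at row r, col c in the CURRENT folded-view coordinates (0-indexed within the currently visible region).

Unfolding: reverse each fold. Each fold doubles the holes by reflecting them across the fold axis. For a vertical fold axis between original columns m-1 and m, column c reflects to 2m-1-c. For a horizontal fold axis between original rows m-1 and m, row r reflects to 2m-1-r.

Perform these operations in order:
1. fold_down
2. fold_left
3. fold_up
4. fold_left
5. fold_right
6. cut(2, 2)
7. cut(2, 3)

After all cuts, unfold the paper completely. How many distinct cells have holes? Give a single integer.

Answer: 64

Derivation:
Op 1 fold_down: fold axis h@8; visible region now rows[8,16) x cols[0,32) = 8x32
Op 2 fold_left: fold axis v@16; visible region now rows[8,16) x cols[0,16) = 8x16
Op 3 fold_up: fold axis h@12; visible region now rows[8,12) x cols[0,16) = 4x16
Op 4 fold_left: fold axis v@8; visible region now rows[8,12) x cols[0,8) = 4x8
Op 5 fold_right: fold axis v@4; visible region now rows[8,12) x cols[4,8) = 4x4
Op 6 cut(2, 2): punch at orig (10,6); cuts so far [(10, 6)]; region rows[8,12) x cols[4,8) = 4x4
Op 7 cut(2, 3): punch at orig (10,7); cuts so far [(10, 6), (10, 7)]; region rows[8,12) x cols[4,8) = 4x4
Unfold 1 (reflect across v@4): 4 holes -> [(10, 0), (10, 1), (10, 6), (10, 7)]
Unfold 2 (reflect across v@8): 8 holes -> [(10, 0), (10, 1), (10, 6), (10, 7), (10, 8), (10, 9), (10, 14), (10, 15)]
Unfold 3 (reflect across h@12): 16 holes -> [(10, 0), (10, 1), (10, 6), (10, 7), (10, 8), (10, 9), (10, 14), (10, 15), (13, 0), (13, 1), (13, 6), (13, 7), (13, 8), (13, 9), (13, 14), (13, 15)]
Unfold 4 (reflect across v@16): 32 holes -> [(10, 0), (10, 1), (10, 6), (10, 7), (10, 8), (10, 9), (10, 14), (10, 15), (10, 16), (10, 17), (10, 22), (10, 23), (10, 24), (10, 25), (10, 30), (10, 31), (13, 0), (13, 1), (13, 6), (13, 7), (13, 8), (13, 9), (13, 14), (13, 15), (13, 16), (13, 17), (13, 22), (13, 23), (13, 24), (13, 25), (13, 30), (13, 31)]
Unfold 5 (reflect across h@8): 64 holes -> [(2, 0), (2, 1), (2, 6), (2, 7), (2, 8), (2, 9), (2, 14), (2, 15), (2, 16), (2, 17), (2, 22), (2, 23), (2, 24), (2, 25), (2, 30), (2, 31), (5, 0), (5, 1), (5, 6), (5, 7), (5, 8), (5, 9), (5, 14), (5, 15), (5, 16), (5, 17), (5, 22), (5, 23), (5, 24), (5, 25), (5, 30), (5, 31), (10, 0), (10, 1), (10, 6), (10, 7), (10, 8), (10, 9), (10, 14), (10, 15), (10, 16), (10, 17), (10, 22), (10, 23), (10, 24), (10, 25), (10, 30), (10, 31), (13, 0), (13, 1), (13, 6), (13, 7), (13, 8), (13, 9), (13, 14), (13, 15), (13, 16), (13, 17), (13, 22), (13, 23), (13, 24), (13, 25), (13, 30), (13, 31)]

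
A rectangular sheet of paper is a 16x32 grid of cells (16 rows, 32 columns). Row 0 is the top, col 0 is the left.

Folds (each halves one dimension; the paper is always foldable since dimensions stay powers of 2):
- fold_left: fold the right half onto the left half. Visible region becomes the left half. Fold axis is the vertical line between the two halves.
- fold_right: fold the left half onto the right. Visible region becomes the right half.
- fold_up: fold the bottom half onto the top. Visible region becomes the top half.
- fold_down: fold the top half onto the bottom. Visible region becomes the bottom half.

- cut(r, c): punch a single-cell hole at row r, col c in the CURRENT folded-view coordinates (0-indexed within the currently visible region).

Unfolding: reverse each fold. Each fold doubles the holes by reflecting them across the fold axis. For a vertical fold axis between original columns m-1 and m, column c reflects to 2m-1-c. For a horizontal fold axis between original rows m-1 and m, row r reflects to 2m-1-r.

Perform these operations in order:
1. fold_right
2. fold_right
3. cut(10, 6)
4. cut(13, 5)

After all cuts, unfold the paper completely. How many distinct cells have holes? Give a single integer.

Answer: 8

Derivation:
Op 1 fold_right: fold axis v@16; visible region now rows[0,16) x cols[16,32) = 16x16
Op 2 fold_right: fold axis v@24; visible region now rows[0,16) x cols[24,32) = 16x8
Op 3 cut(10, 6): punch at orig (10,30); cuts so far [(10, 30)]; region rows[0,16) x cols[24,32) = 16x8
Op 4 cut(13, 5): punch at orig (13,29); cuts so far [(10, 30), (13, 29)]; region rows[0,16) x cols[24,32) = 16x8
Unfold 1 (reflect across v@24): 4 holes -> [(10, 17), (10, 30), (13, 18), (13, 29)]
Unfold 2 (reflect across v@16): 8 holes -> [(10, 1), (10, 14), (10, 17), (10, 30), (13, 2), (13, 13), (13, 18), (13, 29)]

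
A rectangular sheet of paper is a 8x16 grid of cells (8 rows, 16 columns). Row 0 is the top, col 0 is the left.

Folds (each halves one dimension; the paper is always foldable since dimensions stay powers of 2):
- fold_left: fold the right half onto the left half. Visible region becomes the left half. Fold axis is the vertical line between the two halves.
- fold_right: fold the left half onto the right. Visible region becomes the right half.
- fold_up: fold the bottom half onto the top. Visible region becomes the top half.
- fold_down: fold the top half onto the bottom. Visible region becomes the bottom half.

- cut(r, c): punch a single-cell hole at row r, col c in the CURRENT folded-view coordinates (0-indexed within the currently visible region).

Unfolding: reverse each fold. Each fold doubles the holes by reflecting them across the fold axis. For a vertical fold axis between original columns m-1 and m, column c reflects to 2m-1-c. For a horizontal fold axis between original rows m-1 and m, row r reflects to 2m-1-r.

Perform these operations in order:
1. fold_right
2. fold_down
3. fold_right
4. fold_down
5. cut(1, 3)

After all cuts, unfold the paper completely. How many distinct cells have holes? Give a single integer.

Answer: 16

Derivation:
Op 1 fold_right: fold axis v@8; visible region now rows[0,8) x cols[8,16) = 8x8
Op 2 fold_down: fold axis h@4; visible region now rows[4,8) x cols[8,16) = 4x8
Op 3 fold_right: fold axis v@12; visible region now rows[4,8) x cols[12,16) = 4x4
Op 4 fold_down: fold axis h@6; visible region now rows[6,8) x cols[12,16) = 2x4
Op 5 cut(1, 3): punch at orig (7,15); cuts so far [(7, 15)]; region rows[6,8) x cols[12,16) = 2x4
Unfold 1 (reflect across h@6): 2 holes -> [(4, 15), (7, 15)]
Unfold 2 (reflect across v@12): 4 holes -> [(4, 8), (4, 15), (7, 8), (7, 15)]
Unfold 3 (reflect across h@4): 8 holes -> [(0, 8), (0, 15), (3, 8), (3, 15), (4, 8), (4, 15), (7, 8), (7, 15)]
Unfold 4 (reflect across v@8): 16 holes -> [(0, 0), (0, 7), (0, 8), (0, 15), (3, 0), (3, 7), (3, 8), (3, 15), (4, 0), (4, 7), (4, 8), (4, 15), (7, 0), (7, 7), (7, 8), (7, 15)]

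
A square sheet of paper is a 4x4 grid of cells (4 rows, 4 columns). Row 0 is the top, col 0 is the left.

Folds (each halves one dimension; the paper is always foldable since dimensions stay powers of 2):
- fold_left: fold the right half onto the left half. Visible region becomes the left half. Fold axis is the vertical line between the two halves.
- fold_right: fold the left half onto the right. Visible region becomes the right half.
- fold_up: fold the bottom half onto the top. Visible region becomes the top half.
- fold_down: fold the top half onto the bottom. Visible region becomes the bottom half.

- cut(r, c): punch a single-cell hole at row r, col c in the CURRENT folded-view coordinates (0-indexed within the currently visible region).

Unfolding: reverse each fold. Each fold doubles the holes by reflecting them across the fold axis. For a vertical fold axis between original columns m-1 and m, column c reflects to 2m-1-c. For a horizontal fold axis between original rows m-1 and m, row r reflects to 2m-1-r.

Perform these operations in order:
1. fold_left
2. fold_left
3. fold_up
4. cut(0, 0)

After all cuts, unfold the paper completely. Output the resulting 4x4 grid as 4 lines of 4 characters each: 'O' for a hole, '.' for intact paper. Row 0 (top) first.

Answer: OOOO
....
....
OOOO

Derivation:
Op 1 fold_left: fold axis v@2; visible region now rows[0,4) x cols[0,2) = 4x2
Op 2 fold_left: fold axis v@1; visible region now rows[0,4) x cols[0,1) = 4x1
Op 3 fold_up: fold axis h@2; visible region now rows[0,2) x cols[0,1) = 2x1
Op 4 cut(0, 0): punch at orig (0,0); cuts so far [(0, 0)]; region rows[0,2) x cols[0,1) = 2x1
Unfold 1 (reflect across h@2): 2 holes -> [(0, 0), (3, 0)]
Unfold 2 (reflect across v@1): 4 holes -> [(0, 0), (0, 1), (3, 0), (3, 1)]
Unfold 3 (reflect across v@2): 8 holes -> [(0, 0), (0, 1), (0, 2), (0, 3), (3, 0), (3, 1), (3, 2), (3, 3)]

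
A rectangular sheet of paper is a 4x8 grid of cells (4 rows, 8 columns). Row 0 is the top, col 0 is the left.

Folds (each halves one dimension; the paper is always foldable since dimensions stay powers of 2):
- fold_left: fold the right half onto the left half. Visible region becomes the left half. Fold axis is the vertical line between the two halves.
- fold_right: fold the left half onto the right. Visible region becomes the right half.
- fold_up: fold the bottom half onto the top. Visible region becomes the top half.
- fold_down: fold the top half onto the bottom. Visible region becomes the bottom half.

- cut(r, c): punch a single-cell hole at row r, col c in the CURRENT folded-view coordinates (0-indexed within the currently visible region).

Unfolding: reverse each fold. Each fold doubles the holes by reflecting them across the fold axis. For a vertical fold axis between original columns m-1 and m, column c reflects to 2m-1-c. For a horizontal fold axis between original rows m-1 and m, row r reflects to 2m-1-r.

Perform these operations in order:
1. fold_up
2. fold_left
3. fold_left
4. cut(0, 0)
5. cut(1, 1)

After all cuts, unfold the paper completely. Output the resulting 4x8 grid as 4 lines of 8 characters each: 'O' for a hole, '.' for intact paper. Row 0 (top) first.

Answer: O..OO..O
.OO..OO.
.OO..OO.
O..OO..O

Derivation:
Op 1 fold_up: fold axis h@2; visible region now rows[0,2) x cols[0,8) = 2x8
Op 2 fold_left: fold axis v@4; visible region now rows[0,2) x cols[0,4) = 2x4
Op 3 fold_left: fold axis v@2; visible region now rows[0,2) x cols[0,2) = 2x2
Op 4 cut(0, 0): punch at orig (0,0); cuts so far [(0, 0)]; region rows[0,2) x cols[0,2) = 2x2
Op 5 cut(1, 1): punch at orig (1,1); cuts so far [(0, 0), (1, 1)]; region rows[0,2) x cols[0,2) = 2x2
Unfold 1 (reflect across v@2): 4 holes -> [(0, 0), (0, 3), (1, 1), (1, 2)]
Unfold 2 (reflect across v@4): 8 holes -> [(0, 0), (0, 3), (0, 4), (0, 7), (1, 1), (1, 2), (1, 5), (1, 6)]
Unfold 3 (reflect across h@2): 16 holes -> [(0, 0), (0, 3), (0, 4), (0, 7), (1, 1), (1, 2), (1, 5), (1, 6), (2, 1), (2, 2), (2, 5), (2, 6), (3, 0), (3, 3), (3, 4), (3, 7)]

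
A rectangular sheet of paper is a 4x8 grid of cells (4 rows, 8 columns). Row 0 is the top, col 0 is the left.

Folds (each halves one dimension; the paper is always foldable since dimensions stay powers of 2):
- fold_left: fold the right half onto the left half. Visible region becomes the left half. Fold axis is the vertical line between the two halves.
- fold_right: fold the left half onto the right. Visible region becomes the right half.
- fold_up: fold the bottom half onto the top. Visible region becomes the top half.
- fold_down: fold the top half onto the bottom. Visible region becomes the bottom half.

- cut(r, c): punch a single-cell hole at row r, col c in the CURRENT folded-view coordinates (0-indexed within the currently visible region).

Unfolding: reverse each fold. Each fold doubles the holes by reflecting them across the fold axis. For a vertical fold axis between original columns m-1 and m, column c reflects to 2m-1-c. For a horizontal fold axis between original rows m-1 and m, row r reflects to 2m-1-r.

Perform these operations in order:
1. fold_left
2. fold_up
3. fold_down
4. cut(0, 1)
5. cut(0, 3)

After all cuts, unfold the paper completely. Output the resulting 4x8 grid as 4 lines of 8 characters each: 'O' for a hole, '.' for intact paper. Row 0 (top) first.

Answer: .O.OO.O.
.O.OO.O.
.O.OO.O.
.O.OO.O.

Derivation:
Op 1 fold_left: fold axis v@4; visible region now rows[0,4) x cols[0,4) = 4x4
Op 2 fold_up: fold axis h@2; visible region now rows[0,2) x cols[0,4) = 2x4
Op 3 fold_down: fold axis h@1; visible region now rows[1,2) x cols[0,4) = 1x4
Op 4 cut(0, 1): punch at orig (1,1); cuts so far [(1, 1)]; region rows[1,2) x cols[0,4) = 1x4
Op 5 cut(0, 3): punch at orig (1,3); cuts so far [(1, 1), (1, 3)]; region rows[1,2) x cols[0,4) = 1x4
Unfold 1 (reflect across h@1): 4 holes -> [(0, 1), (0, 3), (1, 1), (1, 3)]
Unfold 2 (reflect across h@2): 8 holes -> [(0, 1), (0, 3), (1, 1), (1, 3), (2, 1), (2, 3), (3, 1), (3, 3)]
Unfold 3 (reflect across v@4): 16 holes -> [(0, 1), (0, 3), (0, 4), (0, 6), (1, 1), (1, 3), (1, 4), (1, 6), (2, 1), (2, 3), (2, 4), (2, 6), (3, 1), (3, 3), (3, 4), (3, 6)]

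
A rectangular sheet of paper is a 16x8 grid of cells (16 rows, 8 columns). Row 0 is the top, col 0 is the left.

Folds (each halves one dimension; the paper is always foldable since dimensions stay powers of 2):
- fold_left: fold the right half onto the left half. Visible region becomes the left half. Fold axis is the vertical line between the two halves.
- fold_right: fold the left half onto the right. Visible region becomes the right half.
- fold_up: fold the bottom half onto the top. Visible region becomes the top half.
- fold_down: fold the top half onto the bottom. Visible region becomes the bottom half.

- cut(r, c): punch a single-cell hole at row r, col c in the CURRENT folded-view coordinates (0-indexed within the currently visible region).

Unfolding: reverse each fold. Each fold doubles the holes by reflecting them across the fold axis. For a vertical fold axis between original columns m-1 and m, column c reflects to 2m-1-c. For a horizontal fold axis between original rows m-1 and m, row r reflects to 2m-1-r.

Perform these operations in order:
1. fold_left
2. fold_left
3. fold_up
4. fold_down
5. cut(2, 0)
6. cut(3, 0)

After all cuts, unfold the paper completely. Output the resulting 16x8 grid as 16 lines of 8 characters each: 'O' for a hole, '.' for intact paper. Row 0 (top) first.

Answer: O..OO..O
O..OO..O
........
........
........
........
O..OO..O
O..OO..O
O..OO..O
O..OO..O
........
........
........
........
O..OO..O
O..OO..O

Derivation:
Op 1 fold_left: fold axis v@4; visible region now rows[0,16) x cols[0,4) = 16x4
Op 2 fold_left: fold axis v@2; visible region now rows[0,16) x cols[0,2) = 16x2
Op 3 fold_up: fold axis h@8; visible region now rows[0,8) x cols[0,2) = 8x2
Op 4 fold_down: fold axis h@4; visible region now rows[4,8) x cols[0,2) = 4x2
Op 5 cut(2, 0): punch at orig (6,0); cuts so far [(6, 0)]; region rows[4,8) x cols[0,2) = 4x2
Op 6 cut(3, 0): punch at orig (7,0); cuts so far [(6, 0), (7, 0)]; region rows[4,8) x cols[0,2) = 4x2
Unfold 1 (reflect across h@4): 4 holes -> [(0, 0), (1, 0), (6, 0), (7, 0)]
Unfold 2 (reflect across h@8): 8 holes -> [(0, 0), (1, 0), (6, 0), (7, 0), (8, 0), (9, 0), (14, 0), (15, 0)]
Unfold 3 (reflect across v@2): 16 holes -> [(0, 0), (0, 3), (1, 0), (1, 3), (6, 0), (6, 3), (7, 0), (7, 3), (8, 0), (8, 3), (9, 0), (9, 3), (14, 0), (14, 3), (15, 0), (15, 3)]
Unfold 4 (reflect across v@4): 32 holes -> [(0, 0), (0, 3), (0, 4), (0, 7), (1, 0), (1, 3), (1, 4), (1, 7), (6, 0), (6, 3), (6, 4), (6, 7), (7, 0), (7, 3), (7, 4), (7, 7), (8, 0), (8, 3), (8, 4), (8, 7), (9, 0), (9, 3), (9, 4), (9, 7), (14, 0), (14, 3), (14, 4), (14, 7), (15, 0), (15, 3), (15, 4), (15, 7)]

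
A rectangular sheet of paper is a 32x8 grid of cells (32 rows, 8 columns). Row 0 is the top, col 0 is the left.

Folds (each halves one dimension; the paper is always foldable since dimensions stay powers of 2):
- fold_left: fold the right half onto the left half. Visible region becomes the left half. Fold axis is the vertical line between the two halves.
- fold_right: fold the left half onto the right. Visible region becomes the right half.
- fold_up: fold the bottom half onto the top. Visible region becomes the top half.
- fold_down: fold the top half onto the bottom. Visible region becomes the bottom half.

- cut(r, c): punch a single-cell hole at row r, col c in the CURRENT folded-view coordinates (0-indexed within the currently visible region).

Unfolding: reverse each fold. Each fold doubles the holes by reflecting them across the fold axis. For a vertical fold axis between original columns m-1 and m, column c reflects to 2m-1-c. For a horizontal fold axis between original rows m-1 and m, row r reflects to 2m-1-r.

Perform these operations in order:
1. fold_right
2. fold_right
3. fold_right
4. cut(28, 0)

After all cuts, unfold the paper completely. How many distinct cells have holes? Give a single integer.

Answer: 8

Derivation:
Op 1 fold_right: fold axis v@4; visible region now rows[0,32) x cols[4,8) = 32x4
Op 2 fold_right: fold axis v@6; visible region now rows[0,32) x cols[6,8) = 32x2
Op 3 fold_right: fold axis v@7; visible region now rows[0,32) x cols[7,8) = 32x1
Op 4 cut(28, 0): punch at orig (28,7); cuts so far [(28, 7)]; region rows[0,32) x cols[7,8) = 32x1
Unfold 1 (reflect across v@7): 2 holes -> [(28, 6), (28, 7)]
Unfold 2 (reflect across v@6): 4 holes -> [(28, 4), (28, 5), (28, 6), (28, 7)]
Unfold 3 (reflect across v@4): 8 holes -> [(28, 0), (28, 1), (28, 2), (28, 3), (28, 4), (28, 5), (28, 6), (28, 7)]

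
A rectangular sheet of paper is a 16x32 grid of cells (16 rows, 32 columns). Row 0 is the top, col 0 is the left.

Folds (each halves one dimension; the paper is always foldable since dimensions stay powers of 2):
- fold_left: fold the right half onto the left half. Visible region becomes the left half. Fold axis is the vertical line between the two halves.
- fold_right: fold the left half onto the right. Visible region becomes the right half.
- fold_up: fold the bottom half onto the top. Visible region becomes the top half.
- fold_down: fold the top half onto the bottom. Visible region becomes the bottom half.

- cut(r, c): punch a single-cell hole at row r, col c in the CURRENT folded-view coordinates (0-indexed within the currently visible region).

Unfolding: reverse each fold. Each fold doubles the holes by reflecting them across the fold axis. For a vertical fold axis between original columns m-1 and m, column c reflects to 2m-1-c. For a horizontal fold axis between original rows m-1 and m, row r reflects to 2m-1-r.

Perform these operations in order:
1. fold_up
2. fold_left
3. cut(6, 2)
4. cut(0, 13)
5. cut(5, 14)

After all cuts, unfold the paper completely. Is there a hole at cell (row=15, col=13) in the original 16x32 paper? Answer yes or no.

Op 1 fold_up: fold axis h@8; visible region now rows[0,8) x cols[0,32) = 8x32
Op 2 fold_left: fold axis v@16; visible region now rows[0,8) x cols[0,16) = 8x16
Op 3 cut(6, 2): punch at orig (6,2); cuts so far [(6, 2)]; region rows[0,8) x cols[0,16) = 8x16
Op 4 cut(0, 13): punch at orig (0,13); cuts so far [(0, 13), (6, 2)]; region rows[0,8) x cols[0,16) = 8x16
Op 5 cut(5, 14): punch at orig (5,14); cuts so far [(0, 13), (5, 14), (6, 2)]; region rows[0,8) x cols[0,16) = 8x16
Unfold 1 (reflect across v@16): 6 holes -> [(0, 13), (0, 18), (5, 14), (5, 17), (6, 2), (6, 29)]
Unfold 2 (reflect across h@8): 12 holes -> [(0, 13), (0, 18), (5, 14), (5, 17), (6, 2), (6, 29), (9, 2), (9, 29), (10, 14), (10, 17), (15, 13), (15, 18)]
Holes: [(0, 13), (0, 18), (5, 14), (5, 17), (6, 2), (6, 29), (9, 2), (9, 29), (10, 14), (10, 17), (15, 13), (15, 18)]

Answer: yes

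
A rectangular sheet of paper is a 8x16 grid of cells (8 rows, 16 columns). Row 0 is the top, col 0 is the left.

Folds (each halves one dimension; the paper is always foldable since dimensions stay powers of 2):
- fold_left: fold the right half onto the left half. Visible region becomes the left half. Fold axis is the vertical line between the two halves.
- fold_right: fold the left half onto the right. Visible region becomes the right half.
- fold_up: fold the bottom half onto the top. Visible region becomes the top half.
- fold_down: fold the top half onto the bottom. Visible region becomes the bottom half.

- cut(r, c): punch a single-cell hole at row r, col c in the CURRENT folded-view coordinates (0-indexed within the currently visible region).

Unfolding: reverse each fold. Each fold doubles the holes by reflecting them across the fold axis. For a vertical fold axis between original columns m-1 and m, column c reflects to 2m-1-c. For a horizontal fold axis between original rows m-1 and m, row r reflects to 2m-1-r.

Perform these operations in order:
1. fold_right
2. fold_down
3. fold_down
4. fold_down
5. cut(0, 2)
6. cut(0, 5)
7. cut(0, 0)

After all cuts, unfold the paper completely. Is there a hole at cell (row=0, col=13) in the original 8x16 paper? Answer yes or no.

Op 1 fold_right: fold axis v@8; visible region now rows[0,8) x cols[8,16) = 8x8
Op 2 fold_down: fold axis h@4; visible region now rows[4,8) x cols[8,16) = 4x8
Op 3 fold_down: fold axis h@6; visible region now rows[6,8) x cols[8,16) = 2x8
Op 4 fold_down: fold axis h@7; visible region now rows[7,8) x cols[8,16) = 1x8
Op 5 cut(0, 2): punch at orig (7,10); cuts so far [(7, 10)]; region rows[7,8) x cols[8,16) = 1x8
Op 6 cut(0, 5): punch at orig (7,13); cuts so far [(7, 10), (7, 13)]; region rows[7,8) x cols[8,16) = 1x8
Op 7 cut(0, 0): punch at orig (7,8); cuts so far [(7, 8), (7, 10), (7, 13)]; region rows[7,8) x cols[8,16) = 1x8
Unfold 1 (reflect across h@7): 6 holes -> [(6, 8), (6, 10), (6, 13), (7, 8), (7, 10), (7, 13)]
Unfold 2 (reflect across h@6): 12 holes -> [(4, 8), (4, 10), (4, 13), (5, 8), (5, 10), (5, 13), (6, 8), (6, 10), (6, 13), (7, 8), (7, 10), (7, 13)]
Unfold 3 (reflect across h@4): 24 holes -> [(0, 8), (0, 10), (0, 13), (1, 8), (1, 10), (1, 13), (2, 8), (2, 10), (2, 13), (3, 8), (3, 10), (3, 13), (4, 8), (4, 10), (4, 13), (5, 8), (5, 10), (5, 13), (6, 8), (6, 10), (6, 13), (7, 8), (7, 10), (7, 13)]
Unfold 4 (reflect across v@8): 48 holes -> [(0, 2), (0, 5), (0, 7), (0, 8), (0, 10), (0, 13), (1, 2), (1, 5), (1, 7), (1, 8), (1, 10), (1, 13), (2, 2), (2, 5), (2, 7), (2, 8), (2, 10), (2, 13), (3, 2), (3, 5), (3, 7), (3, 8), (3, 10), (3, 13), (4, 2), (4, 5), (4, 7), (4, 8), (4, 10), (4, 13), (5, 2), (5, 5), (5, 7), (5, 8), (5, 10), (5, 13), (6, 2), (6, 5), (6, 7), (6, 8), (6, 10), (6, 13), (7, 2), (7, 5), (7, 7), (7, 8), (7, 10), (7, 13)]
Holes: [(0, 2), (0, 5), (0, 7), (0, 8), (0, 10), (0, 13), (1, 2), (1, 5), (1, 7), (1, 8), (1, 10), (1, 13), (2, 2), (2, 5), (2, 7), (2, 8), (2, 10), (2, 13), (3, 2), (3, 5), (3, 7), (3, 8), (3, 10), (3, 13), (4, 2), (4, 5), (4, 7), (4, 8), (4, 10), (4, 13), (5, 2), (5, 5), (5, 7), (5, 8), (5, 10), (5, 13), (6, 2), (6, 5), (6, 7), (6, 8), (6, 10), (6, 13), (7, 2), (7, 5), (7, 7), (7, 8), (7, 10), (7, 13)]

Answer: yes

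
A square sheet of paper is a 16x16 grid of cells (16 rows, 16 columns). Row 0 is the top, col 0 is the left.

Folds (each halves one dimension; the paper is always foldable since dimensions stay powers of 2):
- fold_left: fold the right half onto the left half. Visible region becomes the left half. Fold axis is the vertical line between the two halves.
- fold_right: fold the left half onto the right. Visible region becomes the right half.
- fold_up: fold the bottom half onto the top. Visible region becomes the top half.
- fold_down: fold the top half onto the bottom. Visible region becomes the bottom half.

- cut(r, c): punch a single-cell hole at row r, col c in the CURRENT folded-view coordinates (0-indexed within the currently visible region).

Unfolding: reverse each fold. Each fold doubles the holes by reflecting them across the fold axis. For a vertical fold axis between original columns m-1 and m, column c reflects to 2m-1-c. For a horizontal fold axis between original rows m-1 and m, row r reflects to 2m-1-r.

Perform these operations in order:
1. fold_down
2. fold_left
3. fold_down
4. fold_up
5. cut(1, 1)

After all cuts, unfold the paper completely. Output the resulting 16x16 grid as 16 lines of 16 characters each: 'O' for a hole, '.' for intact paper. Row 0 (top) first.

Op 1 fold_down: fold axis h@8; visible region now rows[8,16) x cols[0,16) = 8x16
Op 2 fold_left: fold axis v@8; visible region now rows[8,16) x cols[0,8) = 8x8
Op 3 fold_down: fold axis h@12; visible region now rows[12,16) x cols[0,8) = 4x8
Op 4 fold_up: fold axis h@14; visible region now rows[12,14) x cols[0,8) = 2x8
Op 5 cut(1, 1): punch at orig (13,1); cuts so far [(13, 1)]; region rows[12,14) x cols[0,8) = 2x8
Unfold 1 (reflect across h@14): 2 holes -> [(13, 1), (14, 1)]
Unfold 2 (reflect across h@12): 4 holes -> [(9, 1), (10, 1), (13, 1), (14, 1)]
Unfold 3 (reflect across v@8): 8 holes -> [(9, 1), (9, 14), (10, 1), (10, 14), (13, 1), (13, 14), (14, 1), (14, 14)]
Unfold 4 (reflect across h@8): 16 holes -> [(1, 1), (1, 14), (2, 1), (2, 14), (5, 1), (5, 14), (6, 1), (6, 14), (9, 1), (9, 14), (10, 1), (10, 14), (13, 1), (13, 14), (14, 1), (14, 14)]

Answer: ................
.O............O.
.O............O.
................
................
.O............O.
.O............O.
................
................
.O............O.
.O............O.
................
................
.O............O.
.O............O.
................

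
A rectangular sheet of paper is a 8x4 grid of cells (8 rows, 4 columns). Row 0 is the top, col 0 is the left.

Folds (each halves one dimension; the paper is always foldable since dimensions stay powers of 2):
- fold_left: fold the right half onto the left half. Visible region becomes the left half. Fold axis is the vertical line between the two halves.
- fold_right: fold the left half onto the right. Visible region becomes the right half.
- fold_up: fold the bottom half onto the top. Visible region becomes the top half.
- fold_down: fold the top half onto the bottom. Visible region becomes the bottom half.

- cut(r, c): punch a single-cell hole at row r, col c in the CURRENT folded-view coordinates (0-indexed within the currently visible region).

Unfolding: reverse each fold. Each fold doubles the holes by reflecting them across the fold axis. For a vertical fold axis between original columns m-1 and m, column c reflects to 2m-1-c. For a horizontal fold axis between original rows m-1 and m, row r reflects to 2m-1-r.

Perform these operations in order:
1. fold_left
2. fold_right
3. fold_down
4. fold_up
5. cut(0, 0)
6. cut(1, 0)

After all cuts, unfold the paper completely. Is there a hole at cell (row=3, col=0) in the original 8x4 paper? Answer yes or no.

Op 1 fold_left: fold axis v@2; visible region now rows[0,8) x cols[0,2) = 8x2
Op 2 fold_right: fold axis v@1; visible region now rows[0,8) x cols[1,2) = 8x1
Op 3 fold_down: fold axis h@4; visible region now rows[4,8) x cols[1,2) = 4x1
Op 4 fold_up: fold axis h@6; visible region now rows[4,6) x cols[1,2) = 2x1
Op 5 cut(0, 0): punch at orig (4,1); cuts so far [(4, 1)]; region rows[4,6) x cols[1,2) = 2x1
Op 6 cut(1, 0): punch at orig (5,1); cuts so far [(4, 1), (5, 1)]; region rows[4,6) x cols[1,2) = 2x1
Unfold 1 (reflect across h@6): 4 holes -> [(4, 1), (5, 1), (6, 1), (7, 1)]
Unfold 2 (reflect across h@4): 8 holes -> [(0, 1), (1, 1), (2, 1), (3, 1), (4, 1), (5, 1), (6, 1), (7, 1)]
Unfold 3 (reflect across v@1): 16 holes -> [(0, 0), (0, 1), (1, 0), (1, 1), (2, 0), (2, 1), (3, 0), (3, 1), (4, 0), (4, 1), (5, 0), (5, 1), (6, 0), (6, 1), (7, 0), (7, 1)]
Unfold 4 (reflect across v@2): 32 holes -> [(0, 0), (0, 1), (0, 2), (0, 3), (1, 0), (1, 1), (1, 2), (1, 3), (2, 0), (2, 1), (2, 2), (2, 3), (3, 0), (3, 1), (3, 2), (3, 3), (4, 0), (4, 1), (4, 2), (4, 3), (5, 0), (5, 1), (5, 2), (5, 3), (6, 0), (6, 1), (6, 2), (6, 3), (7, 0), (7, 1), (7, 2), (7, 3)]
Holes: [(0, 0), (0, 1), (0, 2), (0, 3), (1, 0), (1, 1), (1, 2), (1, 3), (2, 0), (2, 1), (2, 2), (2, 3), (3, 0), (3, 1), (3, 2), (3, 3), (4, 0), (4, 1), (4, 2), (4, 3), (5, 0), (5, 1), (5, 2), (5, 3), (6, 0), (6, 1), (6, 2), (6, 3), (7, 0), (7, 1), (7, 2), (7, 3)]

Answer: yes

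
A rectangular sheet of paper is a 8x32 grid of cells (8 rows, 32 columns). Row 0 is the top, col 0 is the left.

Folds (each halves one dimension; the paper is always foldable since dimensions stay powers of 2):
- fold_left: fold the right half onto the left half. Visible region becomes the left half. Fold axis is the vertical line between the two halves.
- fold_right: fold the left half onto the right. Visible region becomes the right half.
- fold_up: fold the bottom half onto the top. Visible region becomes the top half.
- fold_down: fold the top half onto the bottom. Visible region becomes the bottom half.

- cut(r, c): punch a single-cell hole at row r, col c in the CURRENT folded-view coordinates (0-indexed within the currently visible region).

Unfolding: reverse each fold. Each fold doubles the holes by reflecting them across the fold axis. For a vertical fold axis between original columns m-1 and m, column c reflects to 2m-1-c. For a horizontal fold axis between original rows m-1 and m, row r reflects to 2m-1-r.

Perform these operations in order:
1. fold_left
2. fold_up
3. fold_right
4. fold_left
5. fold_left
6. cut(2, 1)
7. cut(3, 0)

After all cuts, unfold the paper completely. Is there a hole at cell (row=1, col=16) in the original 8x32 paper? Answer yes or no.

Answer: no

Derivation:
Op 1 fold_left: fold axis v@16; visible region now rows[0,8) x cols[0,16) = 8x16
Op 2 fold_up: fold axis h@4; visible region now rows[0,4) x cols[0,16) = 4x16
Op 3 fold_right: fold axis v@8; visible region now rows[0,4) x cols[8,16) = 4x8
Op 4 fold_left: fold axis v@12; visible region now rows[0,4) x cols[8,12) = 4x4
Op 5 fold_left: fold axis v@10; visible region now rows[0,4) x cols[8,10) = 4x2
Op 6 cut(2, 1): punch at orig (2,9); cuts so far [(2, 9)]; region rows[0,4) x cols[8,10) = 4x2
Op 7 cut(3, 0): punch at orig (3,8); cuts so far [(2, 9), (3, 8)]; region rows[0,4) x cols[8,10) = 4x2
Unfold 1 (reflect across v@10): 4 holes -> [(2, 9), (2, 10), (3, 8), (3, 11)]
Unfold 2 (reflect across v@12): 8 holes -> [(2, 9), (2, 10), (2, 13), (2, 14), (3, 8), (3, 11), (3, 12), (3, 15)]
Unfold 3 (reflect across v@8): 16 holes -> [(2, 1), (2, 2), (2, 5), (2, 6), (2, 9), (2, 10), (2, 13), (2, 14), (3, 0), (3, 3), (3, 4), (3, 7), (3, 8), (3, 11), (3, 12), (3, 15)]
Unfold 4 (reflect across h@4): 32 holes -> [(2, 1), (2, 2), (2, 5), (2, 6), (2, 9), (2, 10), (2, 13), (2, 14), (3, 0), (3, 3), (3, 4), (3, 7), (3, 8), (3, 11), (3, 12), (3, 15), (4, 0), (4, 3), (4, 4), (4, 7), (4, 8), (4, 11), (4, 12), (4, 15), (5, 1), (5, 2), (5, 5), (5, 6), (5, 9), (5, 10), (5, 13), (5, 14)]
Unfold 5 (reflect across v@16): 64 holes -> [(2, 1), (2, 2), (2, 5), (2, 6), (2, 9), (2, 10), (2, 13), (2, 14), (2, 17), (2, 18), (2, 21), (2, 22), (2, 25), (2, 26), (2, 29), (2, 30), (3, 0), (3, 3), (3, 4), (3, 7), (3, 8), (3, 11), (3, 12), (3, 15), (3, 16), (3, 19), (3, 20), (3, 23), (3, 24), (3, 27), (3, 28), (3, 31), (4, 0), (4, 3), (4, 4), (4, 7), (4, 8), (4, 11), (4, 12), (4, 15), (4, 16), (4, 19), (4, 20), (4, 23), (4, 24), (4, 27), (4, 28), (4, 31), (5, 1), (5, 2), (5, 5), (5, 6), (5, 9), (5, 10), (5, 13), (5, 14), (5, 17), (5, 18), (5, 21), (5, 22), (5, 25), (5, 26), (5, 29), (5, 30)]
Holes: [(2, 1), (2, 2), (2, 5), (2, 6), (2, 9), (2, 10), (2, 13), (2, 14), (2, 17), (2, 18), (2, 21), (2, 22), (2, 25), (2, 26), (2, 29), (2, 30), (3, 0), (3, 3), (3, 4), (3, 7), (3, 8), (3, 11), (3, 12), (3, 15), (3, 16), (3, 19), (3, 20), (3, 23), (3, 24), (3, 27), (3, 28), (3, 31), (4, 0), (4, 3), (4, 4), (4, 7), (4, 8), (4, 11), (4, 12), (4, 15), (4, 16), (4, 19), (4, 20), (4, 23), (4, 24), (4, 27), (4, 28), (4, 31), (5, 1), (5, 2), (5, 5), (5, 6), (5, 9), (5, 10), (5, 13), (5, 14), (5, 17), (5, 18), (5, 21), (5, 22), (5, 25), (5, 26), (5, 29), (5, 30)]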